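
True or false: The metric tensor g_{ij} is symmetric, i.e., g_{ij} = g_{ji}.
By definition the metric is a symmetric bilinear form, g_{ij} = g_{ji}.
True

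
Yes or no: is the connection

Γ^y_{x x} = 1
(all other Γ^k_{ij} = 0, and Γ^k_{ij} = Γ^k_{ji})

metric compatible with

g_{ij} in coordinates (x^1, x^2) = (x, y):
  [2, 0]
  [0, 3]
Using ∇_k g_{ij} = ∂_k g_{ij} - Γ^m_{ki} g_{mj} - Γ^m_{kj} g_{im}:
∇_x g_{xy} = (0) - (3) - (0) = -3 ≠ 0
So the connection is not metric compatible (it is not the Levi-Civita connection).
No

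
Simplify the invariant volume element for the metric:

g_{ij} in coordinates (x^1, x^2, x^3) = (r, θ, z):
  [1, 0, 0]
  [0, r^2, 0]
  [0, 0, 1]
det(g) = r^2
√|det(g)| = r
Volume element: dV = r dr dθ dz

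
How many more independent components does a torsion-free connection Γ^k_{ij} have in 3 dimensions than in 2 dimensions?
Independent components in n dimensions: n × n(n+1)/2 = n^2(n+1)/2.
3D: 3 × 6 = 18
2D: 2 × 3 = 6
Difference = 18 - 6 = 12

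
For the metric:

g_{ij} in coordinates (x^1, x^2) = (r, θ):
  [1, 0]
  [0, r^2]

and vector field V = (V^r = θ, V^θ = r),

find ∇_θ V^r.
Non-zero Christoffel symbols:
Γ^r_{θ θ} = -r
Γ^θ_{r θ} = 1/r
∇_θ V^r = ∂_θ V^r + Γ^r_{θ j} V^j
  = (1) + (0)(θ) + (-r)(r)
  = 1 - r^2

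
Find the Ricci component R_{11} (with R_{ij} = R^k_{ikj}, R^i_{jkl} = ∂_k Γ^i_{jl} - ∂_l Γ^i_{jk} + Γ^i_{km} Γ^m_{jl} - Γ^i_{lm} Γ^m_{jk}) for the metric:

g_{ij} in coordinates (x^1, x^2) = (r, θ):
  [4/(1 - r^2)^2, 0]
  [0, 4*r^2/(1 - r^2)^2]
Non-zero Christoffel symbols (Γ^k_{ij} = Γ^k_{ji}):
Γ^r_{r r} = 2*r/(1 - r^2)
Γ^r_{θ θ} = (r^3 + r)/(r^2 - 1)
Γ^θ_{r θ} = (-r^2 - 1)/(r^3 - r)
R^r_{r r r} = 0 (a repeated index in an antisymmetric pair)
R^θ_{r θ r} = ∂_θ Γ^θ_{r r} - ∂_r Γ^θ_{r θ} + Γ^θ_{θ m} Γ^m_{r r} - Γ^θ_{r m} Γ^m_{r θ}
  = (0) - ((r^4 + 4*r^2 - 1)/(r^3 - r)^2) + (2*(r^2 + 1)/(r^2 - 1)^2) - ((r^2 + 1)^2/(r^3 - r)^2) = -4/(r^2 - 1)^2
R_{rr} = R^r_{r r r} + R^θ_{r θ r} = (0) + (-4/(r^2 - 1)^2) = -4/(r^2 - 1)^2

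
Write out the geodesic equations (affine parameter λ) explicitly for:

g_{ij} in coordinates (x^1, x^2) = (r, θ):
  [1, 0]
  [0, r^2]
Geodesic equation: d^2x^k/dλ^2 + Γ^k_{ij} (dx^i/dλ)(dx^j/dλ) = 0.
Non-zero Christoffel symbols:
Γ^r_{θ θ} = -r
Γ^θ_{r θ} = 1/r
Substituting (the symmetric pair Γ^k_{ij}, Γ^k_{ji} combines into a factor 2):
d^2r/dλ^2 - r (dθ/dλ)^2 = 0
d^2θ/dλ^2 + (2/r) (dr/dλ)(dθ/dλ) = 0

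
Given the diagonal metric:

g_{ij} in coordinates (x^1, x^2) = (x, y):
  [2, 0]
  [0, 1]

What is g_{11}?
With x^1 = x, x^2 = y, g_{11} = g_{xx} is the row-1, column-1 entry of the matrix.
g_{11} = 2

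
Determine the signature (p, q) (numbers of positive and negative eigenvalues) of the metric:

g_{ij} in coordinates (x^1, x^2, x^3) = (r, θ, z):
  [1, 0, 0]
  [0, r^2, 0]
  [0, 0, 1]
The metric is diagonal, so its eigenvalues are the diagonal entries: 1, r^2, 1 (at a generic point, where coordinate-dependent entries are positive).
3 positive, 0 negative.
(3, 0) - Riemannian (positive definite)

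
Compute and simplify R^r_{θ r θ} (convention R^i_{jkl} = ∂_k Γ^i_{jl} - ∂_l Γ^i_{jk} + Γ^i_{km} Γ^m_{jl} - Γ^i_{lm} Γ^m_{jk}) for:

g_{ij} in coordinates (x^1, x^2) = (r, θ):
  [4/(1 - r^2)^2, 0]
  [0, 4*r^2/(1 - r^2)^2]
Non-zero Christoffel symbols (Γ^k_{ij} = Γ^k_{ji}):
Γ^r_{r r} = 2*r/(1 - r^2)
Γ^r_{θ θ} = (r^3 + r)/(r^2 - 1)
Γ^θ_{r θ} = (-r^2 - 1)/(r^3 - r)
R^r_{θ r θ} = ∂_r Γ^r_{θ θ} - ∂_θ Γ^r_{θ r} + Γ^r_{r m} Γ^m_{θ θ} - Γ^r_{θ m} Γ^m_{θ r}
  = ((r^4 - 4*r^2 - 1)/(r^2 - 1)^2) - (0) + (-2*r^2*(r^2 + 1)/(r^2 - 1)^2) - (-(r^2 + 1)^2/(r^2 - 1)^2) = -4*r^2/(r^2 - 1)^2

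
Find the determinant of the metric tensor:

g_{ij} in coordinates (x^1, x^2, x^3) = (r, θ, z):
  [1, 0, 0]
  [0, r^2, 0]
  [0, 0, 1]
Diagonal metric: det(g) = g_{11}·g_{22}·g_{33}
= (1)·(r^2)·(1)
det(g) = r^2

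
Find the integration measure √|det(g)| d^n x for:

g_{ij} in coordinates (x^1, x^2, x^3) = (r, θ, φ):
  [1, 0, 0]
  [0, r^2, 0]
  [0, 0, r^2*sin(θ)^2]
det(g) = r^4*sin(θ)^2
√|det(g)| = r^2*sin(θ) (taking 0 < θ < π so that |sin(θ)| = sin(θ))
Volume element: dV = r^2*sin(θ) dr dθ dφ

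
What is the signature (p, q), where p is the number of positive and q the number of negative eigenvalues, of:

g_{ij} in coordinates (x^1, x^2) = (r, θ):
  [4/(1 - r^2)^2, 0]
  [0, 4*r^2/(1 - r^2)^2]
The metric is diagonal, so its eigenvalues are the diagonal entries: 4/(1 - r^2)^2, 4*r^2/(1 - r^2)^2 (at a generic point, where coordinate-dependent entries are positive).
2 positive, 0 negative.
(2, 0) - Riemannian (positive definite)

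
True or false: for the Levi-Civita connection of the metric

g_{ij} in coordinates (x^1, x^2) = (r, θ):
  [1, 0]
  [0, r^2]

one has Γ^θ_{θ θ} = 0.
Γ^θ_{θ θ} = (1/2) g^{θθ} (∂_θ g_{θθ} + ∂_θ g_{θθ} - ∂_θ g_{θθ}) = (1/2)(1/r^2)((0) + (0) - (0)) = 0
This equals the proposed value 0.
True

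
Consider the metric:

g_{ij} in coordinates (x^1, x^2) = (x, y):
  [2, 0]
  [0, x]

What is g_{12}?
With x^1 = x, x^2 = y, g_{12} = g_{xy} is the row-1, column-2 entry of the matrix.
g_{12} = 0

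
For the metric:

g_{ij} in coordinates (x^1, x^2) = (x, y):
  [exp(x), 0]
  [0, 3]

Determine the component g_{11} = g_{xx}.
With x^1 = x, x^2 = y, g_{11} = g_{xx} is the row-1, column-1 entry of the matrix.
g_{11} = exp(x)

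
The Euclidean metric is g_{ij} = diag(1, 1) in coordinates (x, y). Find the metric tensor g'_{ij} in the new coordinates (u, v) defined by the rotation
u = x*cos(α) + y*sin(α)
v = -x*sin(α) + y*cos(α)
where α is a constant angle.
Invert the transformation: x = u*cos(α) - v*sin(α), y = u*sin(α) + v*cos(α)
g'_{ij} = (∂x^k/∂x'^i)(∂x^l/∂x'^j) g_{kl}; with g_{kl} = δ_{kl} this is Σ_k (∂x^k/∂x'^i)(∂x^k/∂x'^j).
Jacobian: ∂x/∂u = cos(α), ∂x/∂v = -sin(α), ∂y/∂u = sin(α), ∂y/∂v = cos(α)
g'_{uu} = (cos(α))(cos(α)) + (sin(α))(sin(α)) = 1
g'_{uv} = (cos(α))(-sin(α)) + (sin(α))(cos(α)) = 0
g'_{vv} = (-sin(α))(-sin(α)) + (cos(α))(cos(α)) = 1
g'_{ij} = diag(1, 1)
The Euclidean metric is invariant under rotations.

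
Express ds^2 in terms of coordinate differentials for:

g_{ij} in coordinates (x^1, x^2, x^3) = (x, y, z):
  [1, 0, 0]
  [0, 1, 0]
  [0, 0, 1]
ds^2 = g_{ij} dx^i dx^j; only the non-zero components contribute.
ds^2 = dx^2 + dy^2 + dz^2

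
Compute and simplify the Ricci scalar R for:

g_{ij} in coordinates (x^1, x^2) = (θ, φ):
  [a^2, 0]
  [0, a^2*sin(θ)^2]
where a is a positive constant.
Non-zero Christoffel symbols (Γ^k_{ij} = Γ^k_{ji}):
Γ^θ_{φ φ} = -sin(2*θ)/2
Γ^φ_{θ φ} = 1/tan(θ)
Ricci tensor (R_{ij} = R^k_{ikj}): R_{θθ} = 1, R_{θφ} = 0, R_{φφ} = sin(θ)^2
Inverse metric: g^{θθ} = 1/a^2, g^{φφ} = 1/(a^2*sin(θ)^2)
R = g^{ij} R_{ij} = (1/a^2)(1) + (1/(a^2*sin(θ)^2))(sin(θ)^2) = 2/a^2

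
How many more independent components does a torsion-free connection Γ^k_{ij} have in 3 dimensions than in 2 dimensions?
Independent components in n dimensions: n × n(n+1)/2 = n^2(n+1)/2.
3D: 3 × 6 = 18
2D: 2 × 3 = 6
Difference = 18 - 6 = 12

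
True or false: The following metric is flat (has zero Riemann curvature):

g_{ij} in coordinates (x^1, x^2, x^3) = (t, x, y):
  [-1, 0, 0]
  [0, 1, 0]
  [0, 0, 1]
All metric components are constant, so every Christoffel symbol vanishes and R^i_{jkl} = 0.
True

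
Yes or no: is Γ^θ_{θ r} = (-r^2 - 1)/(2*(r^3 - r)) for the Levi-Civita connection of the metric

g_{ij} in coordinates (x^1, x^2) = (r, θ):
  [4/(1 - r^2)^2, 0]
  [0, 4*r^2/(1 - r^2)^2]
Γ^θ_{θ r} = (1/2) g^{θθ} (∂_θ g_{θr} + ∂_r g_{θθ} - ∂_θ g_{θr}) = (1/2)((1 - r^2)^2/(4*r^2))((0) + (-8*(r^3 + r)/(r^2 - 1)^3) - (0)) = (-r^2 - 1)/(r^3 - r)
This differs from the proposed value (-r^2 - 1)/(2*(r^3 - r)).
No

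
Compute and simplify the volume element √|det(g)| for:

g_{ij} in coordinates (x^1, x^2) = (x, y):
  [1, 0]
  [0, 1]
det(g) = 1
√|det(g)| = 1
Volume element: dV = 1 dx dy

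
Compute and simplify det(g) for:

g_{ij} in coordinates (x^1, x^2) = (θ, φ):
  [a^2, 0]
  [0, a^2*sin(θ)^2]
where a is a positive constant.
For a 2×2 metric: det(g) = g_{11}·g_{22} - g_{12}·g_{21}
= (a^2)·(a^2*sin(θ)^2) - (0)·(0)
= a^4*sin(θ)^2 - 0
det(g) = a^4*sin(θ)^2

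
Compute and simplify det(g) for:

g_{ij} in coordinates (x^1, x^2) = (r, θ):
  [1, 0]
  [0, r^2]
For a 2×2 metric: det(g) = g_{11}·g_{22} - g_{12}·g_{21}
= (1)·(r^2) - (0)·(0)
= r^2 - 0
det(g) = r^2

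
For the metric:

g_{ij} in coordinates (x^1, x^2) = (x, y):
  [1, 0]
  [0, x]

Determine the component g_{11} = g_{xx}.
With x^1 = x, x^2 = y, g_{11} = g_{xx} is the row-1, column-1 entry of the matrix.
g_{11} = 1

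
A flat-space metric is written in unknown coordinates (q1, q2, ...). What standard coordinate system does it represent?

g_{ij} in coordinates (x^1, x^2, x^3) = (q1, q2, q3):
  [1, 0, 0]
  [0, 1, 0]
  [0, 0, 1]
All components are constant and the metric is the identity, i.e. orthonormal rectilinear coordinates.
Cartesian (3D) coordinates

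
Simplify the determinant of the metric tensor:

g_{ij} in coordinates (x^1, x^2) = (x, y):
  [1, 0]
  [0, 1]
For a 2×2 metric: det(g) = g_{11}·g_{22} - g_{12}·g_{21}
= (1)·(1) - (0)·(0)
= 1 - 0
det(g) = 1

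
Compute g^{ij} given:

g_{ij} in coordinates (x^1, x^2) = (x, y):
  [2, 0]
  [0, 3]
The metric is diagonal, so g^{ij} is diagonal with entries 1/g_{ii}: diag(1/2, 1/3).
g^{ij}:
  [1/2, 0]
  [0, 1/3]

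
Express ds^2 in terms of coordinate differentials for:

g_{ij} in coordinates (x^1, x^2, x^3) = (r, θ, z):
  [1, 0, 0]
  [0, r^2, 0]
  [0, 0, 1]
ds^2 = g_{ij} dx^i dx^j; only the non-zero components contribute.
ds^2 = dr^2 + r^2 dθ^2 + dz^2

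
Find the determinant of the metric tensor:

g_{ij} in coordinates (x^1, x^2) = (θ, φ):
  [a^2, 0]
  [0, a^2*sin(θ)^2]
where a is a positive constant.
For a 2×2 metric: det(g) = g_{11}·g_{22} - g_{12}·g_{21}
= (a^2)·(a^2*sin(θ)^2) - (0)·(0)
= a^4*sin(θ)^2 - 0
det(g) = a^4*sin(θ)^2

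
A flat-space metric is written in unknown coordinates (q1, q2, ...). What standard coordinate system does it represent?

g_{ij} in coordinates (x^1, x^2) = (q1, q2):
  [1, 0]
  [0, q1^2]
The line element ds^2 = dq1^2 + q1^2 dq2^2 is dr^2 + r^2 dθ^2 with q1 = r, q2 = θ.
polar coordinates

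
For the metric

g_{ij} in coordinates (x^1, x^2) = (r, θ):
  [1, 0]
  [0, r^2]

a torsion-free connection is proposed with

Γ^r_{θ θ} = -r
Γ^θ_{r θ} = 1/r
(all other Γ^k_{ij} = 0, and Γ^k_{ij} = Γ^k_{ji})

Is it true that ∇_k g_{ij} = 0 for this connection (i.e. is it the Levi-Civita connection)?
Using ∇_k g_{ij} = ∂_k g_{ij} - Γ^m_{ki} g_{mj} - Γ^m_{kj} g_{im}:
e.g. ∇_r g_{θθ} = (2*r) - (r) - (r) = 0
Every component ∇_k g_{ij} vanishes: the connection is metric compatible.
Yes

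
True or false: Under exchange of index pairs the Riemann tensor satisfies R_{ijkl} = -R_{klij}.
The pair-exchange symmetry has a plus sign: R_{ijkl} = +R_{klij}.
False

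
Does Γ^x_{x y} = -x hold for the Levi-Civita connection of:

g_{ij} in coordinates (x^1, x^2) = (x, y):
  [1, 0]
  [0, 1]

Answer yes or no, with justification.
Γ^x_{x y} = (1/2) g^{xx} (∂_x g_{xy} + ∂_y g_{xx} - ∂_x g_{xy}) = (1/2)(1)((0) + (0) - (0)) = 0
This differs from the proposed value -x.
No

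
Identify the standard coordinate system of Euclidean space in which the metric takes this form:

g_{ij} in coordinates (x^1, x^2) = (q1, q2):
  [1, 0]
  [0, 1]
All components are constant and the metric is the identity, i.e. orthonormal rectilinear coordinates.
Cartesian (2D) coordinates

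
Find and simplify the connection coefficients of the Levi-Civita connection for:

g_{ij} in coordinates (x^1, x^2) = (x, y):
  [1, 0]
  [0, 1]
Using Γ^k_{ij} = (1/2) g^{km} (∂_i g_{mj} + ∂_j g_{mi} - ∂_m g_{ij}); the metric is diagonal, so only the m = k term contributes.
Every metric component is constant, so all ∂_m g_{ij} = 0 and every Christoffel symbol vanishes.
All Christoffel symbols are zero.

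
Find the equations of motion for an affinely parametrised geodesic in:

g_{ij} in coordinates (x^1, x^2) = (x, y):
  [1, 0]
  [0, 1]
Geodesic equation: d^2x^k/dλ^2 + Γ^k_{ij} (dx^i/dλ)(dx^j/dλ) = 0.
All Christoffel symbols vanish, so the geodesics are straight lines:
d^2x/dλ^2 = 0
d^2y/dλ^2 = 0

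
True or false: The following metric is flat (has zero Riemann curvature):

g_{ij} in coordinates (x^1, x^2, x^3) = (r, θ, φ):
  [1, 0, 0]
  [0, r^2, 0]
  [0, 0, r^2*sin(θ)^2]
Non-zero Christoffel symbols:
Γ^r_{θ θ} = -r
Γ^r_{φ φ} = -r*sin(θ)^2
Γ^θ_{r θ} = 1/r
Γ^θ_{φ φ} = -sin(2*θ)/2
Γ^φ_{r φ} = 1/r
Γ^φ_{θ φ} = 1/tan(θ)
Ricci tensor: R_{rr} = 0, R_{rθ} = 0, R_{rφ} = 0, R_{θθ} = 0, R_{θφ} = 0, R_{φφ} = 0
All R_{ij} vanish; in 3 dimensions the Riemann tensor is fully determined by the Ricci tensor, so R^i_{jkl} = 0: the metric is flat (curvilinear coordinates on flat space).
True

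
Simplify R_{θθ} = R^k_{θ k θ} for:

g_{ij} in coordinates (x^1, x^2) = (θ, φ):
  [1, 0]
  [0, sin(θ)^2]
Non-zero Christoffel symbols (Γ^k_{ij} = Γ^k_{ji}):
Γ^θ_{φ φ} = -sin(2*θ)/2
Γ^φ_{θ φ} = 1/tan(θ)
R^θ_{θ θ θ} = 0 (a repeated index in an antisymmetric pair)
R^φ_{θ φ θ} = ∂_φ Γ^φ_{θ θ} - ∂_θ Γ^φ_{θ φ} + Γ^φ_{φ m} Γ^m_{θ θ} - Γ^φ_{θ m} Γ^m_{θ φ}
  = (0) - (-1/sin(θ)^2) + (0) - (1/tan(θ)^2) = 1
R_{θθ} = R^θ_{θ θ θ} + R^φ_{θ φ θ} = (0) + (1) = 1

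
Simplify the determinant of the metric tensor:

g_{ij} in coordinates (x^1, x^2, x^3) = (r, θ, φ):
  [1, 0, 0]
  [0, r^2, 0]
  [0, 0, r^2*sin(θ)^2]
Diagonal metric: det(g) = g_{11}·g_{22}·g_{33}
= (1)·(r^2)·(r^2*sin(θ)^2)
det(g) = r^4*sin(θ)^2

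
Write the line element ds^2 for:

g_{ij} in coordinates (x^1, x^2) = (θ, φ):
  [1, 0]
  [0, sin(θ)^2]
ds^2 = g_{ij} dx^i dx^j; only the non-zero components contribute.
ds^2 = dθ^2 + sin(θ)^2 dφ^2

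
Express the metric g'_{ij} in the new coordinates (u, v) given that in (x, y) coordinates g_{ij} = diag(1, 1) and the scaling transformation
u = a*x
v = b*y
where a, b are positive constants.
Invert the transformation: x = u/a, y = v/b
g'_{ij} = (∂x^k/∂x'^i)(∂x^l/∂x'^j) g_{kl}; with g_{kl} = δ_{kl} this is Σ_k (∂x^k/∂x'^i)(∂x^k/∂x'^j).
Jacobian: ∂x/∂u = 1/a, ∂x/∂v = 0, ∂y/∂u = 0, ∂y/∂v = 1/b
g'_{uu} = (1/a)(1/a) + (0)(0) = 1/a^2
g'_{uv} = (1/a)(0) + (0)(1/b) = 0
g'_{vv} = (0)(0) + (1/b)(1/b) = 1/b^2
g'_{ij} = diag(1/a^2, 1/b^2)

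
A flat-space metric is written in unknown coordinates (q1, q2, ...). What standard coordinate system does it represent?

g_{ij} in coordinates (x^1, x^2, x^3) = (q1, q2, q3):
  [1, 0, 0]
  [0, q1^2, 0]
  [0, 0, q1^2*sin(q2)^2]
The line element ds^2 = dq1^2 + q1^2 dq2^2 + q1^2 sin(q2)^2 dq3^2 is dr^2 + r^2 dθ^2 + r^2 sin(θ)^2 dφ^2 with q1 = r, q2 = θ, q3 = φ.
spherical coordinates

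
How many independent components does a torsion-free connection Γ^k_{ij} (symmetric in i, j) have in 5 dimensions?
Γ^k_{ij} has n choices for the upper index and n(n+1)/2 independent symmetric lower index pairs.
Total = 5 × 5×6/2 = 5 × 15 = 75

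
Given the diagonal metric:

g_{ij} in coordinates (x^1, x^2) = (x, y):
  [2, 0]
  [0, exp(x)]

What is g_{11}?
With x^1 = x, x^2 = y, g_{11} = g_{xx} is the row-1, column-1 entry of the matrix.
g_{11} = 2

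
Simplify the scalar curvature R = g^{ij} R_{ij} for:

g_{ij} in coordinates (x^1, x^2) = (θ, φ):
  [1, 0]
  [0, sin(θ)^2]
Non-zero Christoffel symbols (Γ^k_{ij} = Γ^k_{ji}):
Γ^θ_{φ φ} = -sin(2*θ)/2
Γ^φ_{θ φ} = 1/tan(θ)
Ricci tensor (R_{ij} = R^k_{ikj}): R_{θθ} = 1, R_{θφ} = 0, R_{φφ} = sin(θ)^2
Inverse metric: g^{θθ} = 1, g^{φφ} = 1/sin(θ)^2
R = g^{ij} R_{ij} = (1)(1) + (1/sin(θ)^2)(sin(θ)^2) = 2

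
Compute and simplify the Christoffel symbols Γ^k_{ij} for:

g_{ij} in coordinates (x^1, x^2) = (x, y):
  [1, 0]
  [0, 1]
Using Γ^k_{ij} = (1/2) g^{km} (∂_i g_{mj} + ∂_j g_{mi} - ∂_m g_{ij}); the metric is diagonal, so only the m = k term contributes.
Every metric component is constant, so all ∂_m g_{ij} = 0 and every Christoffel symbol vanishes.
All Christoffel symbols are zero.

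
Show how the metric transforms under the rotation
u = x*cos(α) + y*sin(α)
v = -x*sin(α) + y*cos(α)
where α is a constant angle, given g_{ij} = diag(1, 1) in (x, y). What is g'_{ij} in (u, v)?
Invert the transformation: x = u*cos(α) - v*sin(α), y = u*sin(α) + v*cos(α)
g'_{ij} = (∂x^k/∂x'^i)(∂x^l/∂x'^j) g_{kl}; with g_{kl} = δ_{kl} this is Σ_k (∂x^k/∂x'^i)(∂x^k/∂x'^j).
Jacobian: ∂x/∂u = cos(α), ∂x/∂v = -sin(α), ∂y/∂u = sin(α), ∂y/∂v = cos(α)
g'_{uu} = (cos(α))(cos(α)) + (sin(α))(sin(α)) = 1
g'_{uv} = (cos(α))(-sin(α)) + (sin(α))(cos(α)) = 0
g'_{vv} = (-sin(α))(-sin(α)) + (cos(α))(cos(α)) = 1
g'_{ij} = diag(1, 1)
The Euclidean metric is invariant under rotations.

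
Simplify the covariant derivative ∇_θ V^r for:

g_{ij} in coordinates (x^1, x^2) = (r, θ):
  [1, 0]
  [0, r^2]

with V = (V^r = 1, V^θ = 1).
Non-zero Christoffel symbols:
Γ^r_{θ θ} = -r
Γ^θ_{r θ} = 1/r
∇_θ V^r = ∂_θ V^r + Γ^r_{θ j} V^j
  = (0) + (0)(1) + (-r)(1)
  = -r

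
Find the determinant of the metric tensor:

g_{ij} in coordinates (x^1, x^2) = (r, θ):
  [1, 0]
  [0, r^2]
For a 2×2 metric: det(g) = g_{11}·g_{22} - g_{12}·g_{21}
= (1)·(r^2) - (0)·(0)
= r^2 - 0
det(g) = r^2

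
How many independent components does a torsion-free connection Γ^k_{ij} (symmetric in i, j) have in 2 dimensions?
Γ^k_{ij} has n choices for the upper index and n(n+1)/2 independent symmetric lower index pairs.
Total = 2 × 2×3/2 = 2 × 3 = 6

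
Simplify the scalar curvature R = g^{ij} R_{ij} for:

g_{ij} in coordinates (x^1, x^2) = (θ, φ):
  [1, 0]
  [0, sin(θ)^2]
Non-zero Christoffel symbols (Γ^k_{ij} = Γ^k_{ji}):
Γ^θ_{φ φ} = -sin(2*θ)/2
Γ^φ_{θ φ} = 1/tan(θ)
Ricci tensor (R_{ij} = R^k_{ikj}): R_{θθ} = 1, R_{θφ} = 0, R_{φφ} = sin(θ)^2
Inverse metric: g^{θθ} = 1, g^{φφ} = 1/sin(θ)^2
R = g^{ij} R_{ij} = (1)(1) + (1/sin(θ)^2)(sin(θ)^2) = 2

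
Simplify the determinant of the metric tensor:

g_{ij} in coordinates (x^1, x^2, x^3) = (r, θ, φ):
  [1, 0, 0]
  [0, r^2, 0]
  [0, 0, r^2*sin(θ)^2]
Diagonal metric: det(g) = g_{11}·g_{22}·g_{33}
= (1)·(r^2)·(r^2*sin(θ)^2)
det(g) = r^4*sin(θ)^2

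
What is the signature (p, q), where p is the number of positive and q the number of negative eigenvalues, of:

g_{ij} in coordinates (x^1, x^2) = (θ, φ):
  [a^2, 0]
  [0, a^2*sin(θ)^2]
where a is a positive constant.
The metric is diagonal, so its eigenvalues are the diagonal entries: a^2, a^2*sin(θ)^2 (at a generic point, where coordinate-dependent entries are positive).
2 positive, 0 negative.
(2, 0) - Riemannian (positive definite)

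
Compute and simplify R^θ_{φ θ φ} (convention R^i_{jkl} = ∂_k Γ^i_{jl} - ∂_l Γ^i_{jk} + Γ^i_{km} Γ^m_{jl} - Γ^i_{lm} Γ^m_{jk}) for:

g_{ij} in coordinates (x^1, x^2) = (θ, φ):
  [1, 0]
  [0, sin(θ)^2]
Non-zero Christoffel symbols (Γ^k_{ij} = Γ^k_{ji}):
Γ^θ_{φ φ} = -sin(2*θ)/2
Γ^φ_{θ φ} = 1/tan(θ)
R^θ_{φ θ φ} = ∂_θ Γ^θ_{φ φ} - ∂_φ Γ^θ_{φ θ} + Γ^θ_{θ m} Γ^m_{φ φ} - Γ^θ_{φ m} Γ^m_{φ θ}
  = (-cos(2*θ)) - (0) + (0) - (-cos(θ)^2) = sin(θ)^2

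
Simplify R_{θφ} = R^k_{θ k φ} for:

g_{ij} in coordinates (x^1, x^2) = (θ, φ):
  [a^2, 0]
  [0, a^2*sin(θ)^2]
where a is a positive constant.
Non-zero Christoffel symbols (Γ^k_{ij} = Γ^k_{ji}):
Γ^θ_{φ φ} = -sin(2*θ)/2
Γ^φ_{θ φ} = 1/tan(θ)
R^θ_{θ θ φ} = 0 (a repeated index in an antisymmetric pair)
R^φ_{θ φ φ} = 0 (a repeated index in an antisymmetric pair)
R_{θφ} = R^θ_{θ θ φ} + R^φ_{θ φ φ} = (0) + (0) = 0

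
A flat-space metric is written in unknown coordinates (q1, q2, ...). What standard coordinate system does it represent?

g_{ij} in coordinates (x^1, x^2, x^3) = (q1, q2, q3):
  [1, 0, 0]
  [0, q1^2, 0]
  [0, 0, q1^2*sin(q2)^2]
The line element ds^2 = dq1^2 + q1^2 dq2^2 + q1^2 sin(q2)^2 dq3^2 is dr^2 + r^2 dθ^2 + r^2 sin(θ)^2 dφ^2 with q1 = r, q2 = θ, q3 = φ.
spherical coordinates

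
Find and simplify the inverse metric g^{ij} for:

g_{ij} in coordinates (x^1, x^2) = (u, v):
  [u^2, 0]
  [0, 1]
The metric is diagonal, so g^{ij} is diagonal with entries 1/g_{ii}: diag(1/(u^2), 1).
g^{ij}:
  [1/u^2, 0]
  [0, 1]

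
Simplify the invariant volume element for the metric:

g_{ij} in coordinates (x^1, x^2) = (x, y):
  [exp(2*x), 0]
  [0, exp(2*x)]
det(g) = exp(4*x)
√|det(g)| = exp(2*x)
Volume element: dV = exp(2*x) dx dy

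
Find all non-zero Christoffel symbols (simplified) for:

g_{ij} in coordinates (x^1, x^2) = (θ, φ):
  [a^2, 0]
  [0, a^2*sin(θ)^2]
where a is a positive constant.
Using Γ^k_{ij} = (1/2) g^{km} (∂_i g_{mj} + ∂_j g_{mi} - ∂_m g_{ij}); the metric is diagonal, so only the m = k term contributes.
Non-zero symbols (using the symmetry Γ^k_{ij} = Γ^k_{ji}):
Γ^θ_{φ φ} = (1/2) g^{θθ} (∂_φ g_{θφ} + ∂_φ g_{θφ} - ∂_θ g_{φφ}) = (1/2)(1/a^2)((0) + (0) - (a^2*sin(2*θ))) = -sin(2*θ)/2
Γ^φ_{θ φ} = (1/2) g^{φφ} (∂_θ g_{φφ} + ∂_φ g_{φθ} - ∂_φ g_{θφ}) = (1/2)(1/(a^2*sin(θ)^2))((a^2*sin(2*θ)) + (0) - (0)) = 1/tan(θ)
All other Christoffel symbols are zero.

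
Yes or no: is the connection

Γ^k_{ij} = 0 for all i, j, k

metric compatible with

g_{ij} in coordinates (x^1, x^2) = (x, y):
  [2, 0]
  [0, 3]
Using ∇_k g_{ij} = ∂_k g_{ij} - Γ^m_{ki} g_{mj} - Γ^m_{kj} g_{im}:
e.g. ∇_y g_{xy} = (0) - (0) - (0) = 0
Every component ∇_k g_{ij} vanishes: the connection is metric compatible.
Yes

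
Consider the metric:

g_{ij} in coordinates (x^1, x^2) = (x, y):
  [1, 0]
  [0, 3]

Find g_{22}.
With x^1 = x, x^2 = y, g_{22} = g_{yy} is the row-2, column-2 entry of the matrix.
g_{22} = 3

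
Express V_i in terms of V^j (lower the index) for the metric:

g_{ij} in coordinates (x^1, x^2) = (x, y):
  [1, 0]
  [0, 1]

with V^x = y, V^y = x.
V_i = g_{ij} V^j:
V_x = (1)(y) + (0)(x) = y
V_y = (0)(y) + (1)(x) = x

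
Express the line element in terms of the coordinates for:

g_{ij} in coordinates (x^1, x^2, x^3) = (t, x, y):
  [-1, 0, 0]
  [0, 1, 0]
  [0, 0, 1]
ds^2 = g_{ij} dx^i dx^j; only the non-zero components contribute.
ds^2 = -dt^2 + dx^2 + dy^2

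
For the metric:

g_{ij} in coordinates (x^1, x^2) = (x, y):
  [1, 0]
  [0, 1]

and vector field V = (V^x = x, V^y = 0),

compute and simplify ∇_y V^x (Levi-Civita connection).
All Christoffel symbols are zero.
∇_y V^x = ∂_y V^x + Γ^x_{y j} V^j
  = (0) + (0)(x) + (0)(0)
  = 0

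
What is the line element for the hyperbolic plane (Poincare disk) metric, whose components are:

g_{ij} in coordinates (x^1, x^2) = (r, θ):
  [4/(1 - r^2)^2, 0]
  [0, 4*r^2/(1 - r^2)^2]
ds^2 = g_{ij} dx^i dx^j; only the non-zero components contribute.
ds^2 = (4/(1 - r^2)^2) dr^2 + (4*r^2/(1 - r^2)^2) dθ^2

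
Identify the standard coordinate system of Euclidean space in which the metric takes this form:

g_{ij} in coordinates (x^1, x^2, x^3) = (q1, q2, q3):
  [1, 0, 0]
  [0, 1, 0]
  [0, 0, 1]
All components are constant and the metric is the identity, i.e. orthonormal rectilinear coordinates.
Cartesian (3D) coordinates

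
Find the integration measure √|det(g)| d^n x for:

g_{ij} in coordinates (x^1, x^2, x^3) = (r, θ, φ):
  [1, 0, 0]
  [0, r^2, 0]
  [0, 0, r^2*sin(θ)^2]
det(g) = r^4*sin(θ)^2
√|det(g)| = r^2*sin(θ) (taking 0 < θ < π so that |sin(θ)| = sin(θ))
Volume element: dV = r^2*sin(θ) dr dθ dφ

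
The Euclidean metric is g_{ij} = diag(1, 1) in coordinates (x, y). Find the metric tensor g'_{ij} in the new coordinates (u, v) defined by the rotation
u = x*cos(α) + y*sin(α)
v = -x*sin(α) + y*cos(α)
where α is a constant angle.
Invert the transformation: x = u*cos(α) - v*sin(α), y = u*sin(α) + v*cos(α)
g'_{ij} = (∂x^k/∂x'^i)(∂x^l/∂x'^j) g_{kl}; with g_{kl} = δ_{kl} this is Σ_k (∂x^k/∂x'^i)(∂x^k/∂x'^j).
Jacobian: ∂x/∂u = cos(α), ∂x/∂v = -sin(α), ∂y/∂u = sin(α), ∂y/∂v = cos(α)
g'_{uu} = (cos(α))(cos(α)) + (sin(α))(sin(α)) = 1
g'_{uv} = (cos(α))(-sin(α)) + (sin(α))(cos(α)) = 0
g'_{vv} = (-sin(α))(-sin(α)) + (cos(α))(cos(α)) = 1
g'_{ij} = diag(1, 1)
The Euclidean metric is invariant under rotations.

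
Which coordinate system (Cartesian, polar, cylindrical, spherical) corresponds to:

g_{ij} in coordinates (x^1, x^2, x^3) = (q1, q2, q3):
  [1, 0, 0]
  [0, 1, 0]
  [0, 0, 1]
All components are constant and the metric is the identity, i.e. orthonormal rectilinear coordinates.
Cartesian (3D) coordinates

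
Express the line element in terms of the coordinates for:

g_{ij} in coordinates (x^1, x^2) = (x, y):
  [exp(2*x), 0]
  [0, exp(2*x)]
ds^2 = g_{ij} dx^i dx^j; only the non-zero components contribute.
ds^2 = exp(2*x) dx^2 + exp(2*x) dy^2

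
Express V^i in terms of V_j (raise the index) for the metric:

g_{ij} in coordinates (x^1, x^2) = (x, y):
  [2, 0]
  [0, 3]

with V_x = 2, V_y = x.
Inverse metric (diagonal): g^{xx} = 1/2, g^{yy} = 1/3
V^i = g^{ij} V_j:
V^x = (1/2)(2) + (0)(x) = 1
V^y = (0)(2) + (1/3)(x) = x/3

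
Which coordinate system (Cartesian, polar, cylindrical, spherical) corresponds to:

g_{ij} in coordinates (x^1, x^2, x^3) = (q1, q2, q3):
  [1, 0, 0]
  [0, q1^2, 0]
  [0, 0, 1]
The line element ds^2 = dq1^2 + q1^2 dq2^2 + dq3^2 is dr^2 + r^2 dθ^2 + dz^2 with q1 = r, q2 = θ, q3 = z.
cylindrical coordinates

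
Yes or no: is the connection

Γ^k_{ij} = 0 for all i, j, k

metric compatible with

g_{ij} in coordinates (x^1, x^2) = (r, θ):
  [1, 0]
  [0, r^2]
Using ∇_k g_{ij} = ∂_k g_{ij} - Γ^m_{ki} g_{mj} - Γ^m_{kj} g_{im}:
∇_r g_{θθ} = (2*r) - (0) - (0) = 2*r ≠ 0
So the connection is not metric compatible (it is not the Levi-Civita connection).
No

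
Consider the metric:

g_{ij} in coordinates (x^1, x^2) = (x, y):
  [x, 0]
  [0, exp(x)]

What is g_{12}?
With x^1 = x, x^2 = y, g_{12} = g_{xy} is the row-1, column-2 entry of the matrix.
g_{12} = 0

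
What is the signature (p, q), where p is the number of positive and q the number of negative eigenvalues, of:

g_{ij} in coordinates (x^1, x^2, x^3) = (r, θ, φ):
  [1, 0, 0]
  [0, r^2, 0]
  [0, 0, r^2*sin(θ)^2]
The metric is diagonal, so its eigenvalues are the diagonal entries: 1, r^2, r^2*sin(θ)^2 (at a generic point, where coordinate-dependent entries are positive).
3 positive, 0 negative.
(3, 0) - Riemannian (positive definite)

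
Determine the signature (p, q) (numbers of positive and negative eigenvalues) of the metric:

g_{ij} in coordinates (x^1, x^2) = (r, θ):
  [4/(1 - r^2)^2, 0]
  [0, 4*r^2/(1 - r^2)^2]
The metric is diagonal, so its eigenvalues are the diagonal entries: 4/(1 - r^2)^2, 4*r^2/(1 - r^2)^2 (at a generic point, where coordinate-dependent entries are positive).
2 positive, 0 negative.
(2, 0) - Riemannian (positive definite)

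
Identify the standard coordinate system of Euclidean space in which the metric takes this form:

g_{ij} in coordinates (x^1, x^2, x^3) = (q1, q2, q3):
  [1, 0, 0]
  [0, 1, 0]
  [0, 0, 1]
All components are constant and the metric is the identity, i.e. orthonormal rectilinear coordinates.
Cartesian (3D) coordinates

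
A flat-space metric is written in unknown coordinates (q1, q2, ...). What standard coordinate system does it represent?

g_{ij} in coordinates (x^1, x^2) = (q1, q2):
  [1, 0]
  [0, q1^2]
The line element ds^2 = dq1^2 + q1^2 dq2^2 is dr^2 + r^2 dθ^2 with q1 = r, q2 = θ.
polar coordinates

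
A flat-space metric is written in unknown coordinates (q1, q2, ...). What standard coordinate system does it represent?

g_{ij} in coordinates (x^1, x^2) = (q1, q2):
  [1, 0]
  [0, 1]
All components are constant and the metric is the identity, i.e. orthonormal rectilinear coordinates.
Cartesian (2D) coordinates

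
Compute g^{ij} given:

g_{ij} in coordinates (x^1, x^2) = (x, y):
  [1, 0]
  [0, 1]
The metric is diagonal, so g^{ij} is diagonal with entries 1/g_{ii}: diag(1, 1).
g^{ij}:
  [1, 0]
  [0, 1]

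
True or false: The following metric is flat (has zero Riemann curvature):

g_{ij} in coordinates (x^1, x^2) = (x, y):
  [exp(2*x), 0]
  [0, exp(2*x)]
Non-zero Christoffel symbols:
Γ^x_{x x} = 1
Γ^x_{y y} = -1
Γ^y_{x y} = 1
Ricci tensor: R_{xx} = 0, R_{xy} = 0, R_{yy} = 0
All R_{ij} vanish; in 2 dimensions the Riemann tensor is fully determined by the Ricci tensor, so R^i_{jkl} = 0: the metric is flat (curvilinear coordinates on flat space).
True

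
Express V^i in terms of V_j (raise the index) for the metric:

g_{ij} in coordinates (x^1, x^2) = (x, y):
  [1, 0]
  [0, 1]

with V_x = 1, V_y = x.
Inverse metric (diagonal): g^{xx} = 1, g^{yy} = 1
V^i = g^{ij} V_j:
V^x = (1)(1) + (0)(x) = 1
V^y = (0)(1) + (1)(x) = x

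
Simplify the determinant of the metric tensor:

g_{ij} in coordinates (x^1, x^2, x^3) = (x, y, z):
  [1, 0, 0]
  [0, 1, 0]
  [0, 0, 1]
Diagonal metric: det(g) = g_{11}·g_{22}·g_{33}
= (1)·(1)·(1)
det(g) = 1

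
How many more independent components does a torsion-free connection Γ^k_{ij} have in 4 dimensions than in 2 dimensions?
Independent components in n dimensions: n × n(n+1)/2 = n^2(n+1)/2.
4D: 4 × 10 = 40
2D: 2 × 3 = 6
Difference = 40 - 6 = 34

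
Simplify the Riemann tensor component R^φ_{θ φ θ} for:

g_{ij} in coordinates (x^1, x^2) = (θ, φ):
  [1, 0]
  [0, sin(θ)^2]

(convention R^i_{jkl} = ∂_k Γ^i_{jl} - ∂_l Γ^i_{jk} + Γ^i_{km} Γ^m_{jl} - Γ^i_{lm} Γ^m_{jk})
Non-zero Christoffel symbols (Γ^k_{ij} = Γ^k_{ji}):
Γ^θ_{φ φ} = -sin(2*θ)/2
Γ^φ_{θ φ} = 1/tan(θ)
R^φ_{θ φ θ} = ∂_φ Γ^φ_{θ θ} - ∂_θ Γ^φ_{θ φ} + Γ^φ_{φ m} Γ^m_{θ θ} - Γ^φ_{θ m} Γ^m_{θ φ}
  = (0) - (-1/sin(θ)^2) + (0) - (1/tan(θ)^2) = 1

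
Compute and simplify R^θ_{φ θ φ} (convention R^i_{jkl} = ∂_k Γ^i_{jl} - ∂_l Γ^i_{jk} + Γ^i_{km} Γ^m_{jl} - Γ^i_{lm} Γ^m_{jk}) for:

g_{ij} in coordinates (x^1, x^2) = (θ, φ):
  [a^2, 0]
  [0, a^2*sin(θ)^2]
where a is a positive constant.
Non-zero Christoffel symbols (Γ^k_{ij} = Γ^k_{ji}):
Γ^θ_{φ φ} = -sin(2*θ)/2
Γ^φ_{θ φ} = 1/tan(θ)
R^θ_{φ θ φ} = ∂_θ Γ^θ_{φ φ} - ∂_φ Γ^θ_{φ θ} + Γ^θ_{θ m} Γ^m_{φ φ} - Γ^θ_{φ m} Γ^m_{φ θ}
  = (-cos(2*θ)) - (0) + (0) - (-cos(θ)^2) = sin(θ)^2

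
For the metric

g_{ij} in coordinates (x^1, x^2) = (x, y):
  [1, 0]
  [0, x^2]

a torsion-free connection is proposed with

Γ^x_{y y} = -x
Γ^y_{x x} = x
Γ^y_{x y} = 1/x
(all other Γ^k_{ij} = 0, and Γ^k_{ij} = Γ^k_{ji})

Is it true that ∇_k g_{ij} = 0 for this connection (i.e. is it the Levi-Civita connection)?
Using ∇_k g_{ij} = ∂_k g_{ij} - Γ^m_{ki} g_{mj} - Γ^m_{kj} g_{im}:
∇_x g_{xy} = (0) - (x^3) - (0) = -x^3 ≠ 0
So the connection is not metric compatible (it is not the Levi-Civita connection).
No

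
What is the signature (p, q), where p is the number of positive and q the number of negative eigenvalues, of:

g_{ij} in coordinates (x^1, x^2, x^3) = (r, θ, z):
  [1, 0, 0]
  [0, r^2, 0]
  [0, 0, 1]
The metric is diagonal, so its eigenvalues are the diagonal entries: 1, r^2, 1 (at a generic point, where coordinate-dependent entries are positive).
3 positive, 0 negative.
(3, 0) - Riemannian (positive definite)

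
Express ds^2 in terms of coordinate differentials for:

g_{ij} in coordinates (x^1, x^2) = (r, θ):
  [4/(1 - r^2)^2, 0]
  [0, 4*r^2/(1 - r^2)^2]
ds^2 = g_{ij} dx^i dx^j; only the non-zero components contribute.
ds^2 = (4/(1 - r^2)^2) dr^2 + (4*r^2/(1 - r^2)^2) dθ^2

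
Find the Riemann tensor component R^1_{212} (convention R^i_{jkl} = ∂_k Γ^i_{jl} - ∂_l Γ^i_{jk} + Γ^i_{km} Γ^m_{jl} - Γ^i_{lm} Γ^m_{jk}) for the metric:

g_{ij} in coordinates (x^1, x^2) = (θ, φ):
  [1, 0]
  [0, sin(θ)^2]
Non-zero Christoffel symbols (Γ^k_{ij} = Γ^k_{ji}):
Γ^θ_{φ φ} = -sin(2*θ)/2
Γ^φ_{θ φ} = 1/tan(θ)
R^θ_{φ θ φ} = ∂_θ Γ^θ_{φ φ} - ∂_φ Γ^θ_{φ θ} + Γ^θ_{θ m} Γ^m_{φ φ} - Γ^θ_{φ m} Γ^m_{φ θ}
  = (-cos(2*θ)) - (0) + (0) - (-cos(θ)^2) = sin(θ)^2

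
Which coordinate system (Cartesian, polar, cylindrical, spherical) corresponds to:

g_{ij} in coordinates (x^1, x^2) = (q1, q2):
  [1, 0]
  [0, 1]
All components are constant and the metric is the identity, i.e. orthonormal rectilinear coordinates.
Cartesian (2D) coordinates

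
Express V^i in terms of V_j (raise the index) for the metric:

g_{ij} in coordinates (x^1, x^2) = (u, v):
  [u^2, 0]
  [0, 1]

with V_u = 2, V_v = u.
Inverse metric (diagonal): g^{uu} = 1/u^2, g^{vv} = 1
V^i = g^{ij} V_j:
V^u = (1/u^2)(2) + (0)(u) = 2/u^2
V^v = (0)(2) + (1)(u) = u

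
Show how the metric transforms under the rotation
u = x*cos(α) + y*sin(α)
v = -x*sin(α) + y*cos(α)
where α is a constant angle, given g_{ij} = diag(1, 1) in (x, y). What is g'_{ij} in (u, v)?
Invert the transformation: x = u*cos(α) - v*sin(α), y = u*sin(α) + v*cos(α)
g'_{ij} = (∂x^k/∂x'^i)(∂x^l/∂x'^j) g_{kl}; with g_{kl} = δ_{kl} this is Σ_k (∂x^k/∂x'^i)(∂x^k/∂x'^j).
Jacobian: ∂x/∂u = cos(α), ∂x/∂v = -sin(α), ∂y/∂u = sin(α), ∂y/∂v = cos(α)
g'_{uu} = (cos(α))(cos(α)) + (sin(α))(sin(α)) = 1
g'_{uv} = (cos(α))(-sin(α)) + (sin(α))(cos(α)) = 0
g'_{vv} = (-sin(α))(-sin(α)) + (cos(α))(cos(α)) = 1
g'_{ij} = diag(1, 1)
The Euclidean metric is invariant under rotations.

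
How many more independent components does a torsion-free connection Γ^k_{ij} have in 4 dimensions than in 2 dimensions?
Independent components in n dimensions: n × n(n+1)/2 = n^2(n+1)/2.
4D: 4 × 10 = 40
2D: 2 × 3 = 6
Difference = 40 - 6 = 34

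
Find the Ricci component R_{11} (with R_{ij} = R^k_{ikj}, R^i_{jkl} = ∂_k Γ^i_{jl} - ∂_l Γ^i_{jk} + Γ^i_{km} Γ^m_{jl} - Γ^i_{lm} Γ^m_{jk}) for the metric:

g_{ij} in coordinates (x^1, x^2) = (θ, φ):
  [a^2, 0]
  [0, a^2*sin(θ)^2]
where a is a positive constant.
Non-zero Christoffel symbols (Γ^k_{ij} = Γ^k_{ji}):
Γ^θ_{φ φ} = -sin(2*θ)/2
Γ^φ_{θ φ} = 1/tan(θ)
R^θ_{θ θ θ} = 0 (a repeated index in an antisymmetric pair)
R^φ_{θ φ θ} = ∂_φ Γ^φ_{θ θ} - ∂_θ Γ^φ_{θ φ} + Γ^φ_{φ m} Γ^m_{θ θ} - Γ^φ_{θ m} Γ^m_{θ φ}
  = (0) - (-1/sin(θ)^2) + (0) - (1/tan(θ)^2) = 1
R_{θθ} = R^θ_{θ θ θ} + R^φ_{θ φ θ} = (0) + (1) = 1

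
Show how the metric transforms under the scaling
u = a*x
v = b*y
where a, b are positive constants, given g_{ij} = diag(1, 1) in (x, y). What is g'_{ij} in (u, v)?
Invert the transformation: x = u/a, y = v/b
g'_{ij} = (∂x^k/∂x'^i)(∂x^l/∂x'^j) g_{kl}; with g_{kl} = δ_{kl} this is Σ_k (∂x^k/∂x'^i)(∂x^k/∂x'^j).
Jacobian: ∂x/∂u = 1/a, ∂x/∂v = 0, ∂y/∂u = 0, ∂y/∂v = 1/b
g'_{uu} = (1/a)(1/a) + (0)(0) = 1/a^2
g'_{uv} = (1/a)(0) + (0)(1/b) = 0
g'_{vv} = (0)(0) + (1/b)(1/b) = 1/b^2
g'_{ij} = diag(1/a^2, 1/b^2)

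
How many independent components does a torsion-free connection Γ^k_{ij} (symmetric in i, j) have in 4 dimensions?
Γ^k_{ij} has n choices for the upper index and n(n+1)/2 independent symmetric lower index pairs.
Total = 4 × 4×5/2 = 4 × 10 = 40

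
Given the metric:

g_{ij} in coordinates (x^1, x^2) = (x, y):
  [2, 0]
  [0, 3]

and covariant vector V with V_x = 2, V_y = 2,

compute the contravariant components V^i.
Inverse metric (diagonal): g^{xx} = 1/2, g^{yy} = 1/3
V^i = g^{ij} V_j:
V^x = (1/2)(2) + (0)(2) = 1
V^y = (0)(2) + (1/3)(2) = 2/3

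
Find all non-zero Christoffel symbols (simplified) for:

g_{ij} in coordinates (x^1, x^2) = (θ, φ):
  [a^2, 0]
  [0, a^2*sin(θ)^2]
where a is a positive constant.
Using Γ^k_{ij} = (1/2) g^{km} (∂_i g_{mj} + ∂_j g_{mi} - ∂_m g_{ij}); the metric is diagonal, so only the m = k term contributes.
Non-zero symbols (using the symmetry Γ^k_{ij} = Γ^k_{ji}):
Γ^θ_{φ φ} = (1/2) g^{θθ} (∂_φ g_{θφ} + ∂_φ g_{θφ} - ∂_θ g_{φφ}) = (1/2)(1/a^2)((0) + (0) - (a^2*sin(2*θ))) = -sin(2*θ)/2
Γ^φ_{θ φ} = (1/2) g^{φφ} (∂_θ g_{φφ} + ∂_φ g_{φθ} - ∂_φ g_{θφ}) = (1/2)(1/(a^2*sin(θ)^2))((a^2*sin(2*θ)) + (0) - (0)) = 1/tan(θ)
All other Christoffel symbols are zero.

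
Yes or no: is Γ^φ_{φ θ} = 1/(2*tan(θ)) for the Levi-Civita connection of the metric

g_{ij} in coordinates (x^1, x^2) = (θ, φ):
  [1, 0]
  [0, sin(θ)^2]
Γ^φ_{φ θ} = (1/2) g^{φφ} (∂_φ g_{φθ} + ∂_θ g_{φφ} - ∂_φ g_{φθ}) = (1/2)(1/sin(θ)^2)((0) + (sin(2*θ)) - (0)) = 1/tan(θ)
This differs from the proposed value 1/(2*tan(θ)).
No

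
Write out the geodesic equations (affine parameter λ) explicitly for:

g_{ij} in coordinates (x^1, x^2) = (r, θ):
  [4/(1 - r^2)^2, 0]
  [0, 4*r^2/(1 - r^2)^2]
Geodesic equation: d^2x^k/dλ^2 + Γ^k_{ij} (dx^i/dλ)(dx^j/dλ) = 0.
Non-zero Christoffel symbols:
Γ^r_{r r} = 2*r/(1 - r^2)
Γ^r_{θ θ} = (r^3 + r)/(r^2 - 1)
Γ^θ_{r θ} = (-r^2 - 1)/(r^3 - r)
Substituting (the symmetric pair Γ^k_{ij}, Γ^k_{ji} combines into a factor 2):
d^2r/dλ^2 + (2*r/(1 - r^2)) (dr/dλ)^2 + ((r^3 + r)/(r^2 - 1)) (dθ/dλ)^2 = 0
d^2θ/dλ^2 + ((-2*r^2 - 2)/(r^3 - r)) (dr/dλ)(dθ/dλ) = 0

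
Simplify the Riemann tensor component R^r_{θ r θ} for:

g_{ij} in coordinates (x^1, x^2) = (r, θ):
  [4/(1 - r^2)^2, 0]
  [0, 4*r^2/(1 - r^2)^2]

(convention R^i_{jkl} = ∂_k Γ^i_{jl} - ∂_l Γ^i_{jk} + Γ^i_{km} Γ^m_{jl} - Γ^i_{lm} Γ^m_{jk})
Non-zero Christoffel symbols (Γ^k_{ij} = Γ^k_{ji}):
Γ^r_{r r} = 2*r/(1 - r^2)
Γ^r_{θ θ} = (r^3 + r)/(r^2 - 1)
Γ^θ_{r θ} = (-r^2 - 1)/(r^3 - r)
R^r_{θ r θ} = ∂_r Γ^r_{θ θ} - ∂_θ Γ^r_{θ r} + Γ^r_{r m} Γ^m_{θ θ} - Γ^r_{θ m} Γ^m_{θ r}
  = ((r^4 - 4*r^2 - 1)/(r^2 - 1)^2) - (0) + (-2*r^2*(r^2 + 1)/(r^2 - 1)^2) - (-(r^2 + 1)^2/(r^2 - 1)^2) = -4*r^2/(r^2 - 1)^2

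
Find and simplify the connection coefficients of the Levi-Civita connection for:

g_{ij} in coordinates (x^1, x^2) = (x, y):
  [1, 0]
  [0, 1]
Using Γ^k_{ij} = (1/2) g^{km} (∂_i g_{mj} + ∂_j g_{mi} - ∂_m g_{ij}); the metric is diagonal, so only the m = k term contributes.
Every metric component is constant, so all ∂_m g_{ij} = 0 and every Christoffel symbol vanishes.
All Christoffel symbols are zero.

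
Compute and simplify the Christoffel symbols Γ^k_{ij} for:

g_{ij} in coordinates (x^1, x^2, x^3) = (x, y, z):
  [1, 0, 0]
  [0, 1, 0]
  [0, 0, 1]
Using Γ^k_{ij} = (1/2) g^{km} (∂_i g_{mj} + ∂_j g_{mi} - ∂_m g_{ij}); the metric is diagonal, so only the m = k term contributes.
Every metric component is constant, so all ∂_m g_{ij} = 0 and every Christoffel symbol vanishes.
All Christoffel symbols are zero.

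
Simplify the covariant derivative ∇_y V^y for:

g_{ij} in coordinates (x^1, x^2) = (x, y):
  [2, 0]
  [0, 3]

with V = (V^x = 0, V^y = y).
All Christoffel symbols are zero.
∇_y V^y = ∂_y V^y + Γ^y_{y j} V^j
  = (1) + (0)(0) + (0)(y)
  = 1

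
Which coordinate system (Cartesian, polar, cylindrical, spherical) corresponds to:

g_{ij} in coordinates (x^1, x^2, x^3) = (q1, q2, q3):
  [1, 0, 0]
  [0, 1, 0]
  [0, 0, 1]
All components are constant and the metric is the identity, i.e. orthonormal rectilinear coordinates.
Cartesian (3D) coordinates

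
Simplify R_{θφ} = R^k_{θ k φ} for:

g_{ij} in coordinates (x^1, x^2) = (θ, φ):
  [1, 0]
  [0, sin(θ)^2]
Non-zero Christoffel symbols (Γ^k_{ij} = Γ^k_{ji}):
Γ^θ_{φ φ} = -sin(2*θ)/2
Γ^φ_{θ φ} = 1/tan(θ)
R^θ_{θ θ φ} = 0 (a repeated index in an antisymmetric pair)
R^φ_{θ φ φ} = 0 (a repeated index in an antisymmetric pair)
R_{θφ} = R^θ_{θ θ φ} + R^φ_{θ φ φ} = (0) + (0) = 0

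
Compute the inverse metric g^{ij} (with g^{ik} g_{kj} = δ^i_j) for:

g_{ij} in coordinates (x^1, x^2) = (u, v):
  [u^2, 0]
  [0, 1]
The metric is diagonal, so g^{ij} is diagonal with entries 1/g_{ii}: diag(1/(u^2), 1).
g^{ij}:
  [1/u^2, 0]
  [0, 1]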